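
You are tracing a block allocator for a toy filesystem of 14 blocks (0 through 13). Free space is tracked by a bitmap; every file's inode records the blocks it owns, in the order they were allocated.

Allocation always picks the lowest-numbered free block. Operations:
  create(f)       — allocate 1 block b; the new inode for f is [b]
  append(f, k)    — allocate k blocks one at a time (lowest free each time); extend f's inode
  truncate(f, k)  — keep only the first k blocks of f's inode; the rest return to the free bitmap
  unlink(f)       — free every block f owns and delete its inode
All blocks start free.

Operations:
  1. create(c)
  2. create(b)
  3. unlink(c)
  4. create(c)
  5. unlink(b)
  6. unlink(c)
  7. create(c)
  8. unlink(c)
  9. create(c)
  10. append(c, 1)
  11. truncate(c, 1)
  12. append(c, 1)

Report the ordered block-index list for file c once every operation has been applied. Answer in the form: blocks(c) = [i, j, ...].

blocks(c) = [0, 1]

create(c): bitmap=F............. | c=[0]
create(b): bitmap=FF............ | b=[1] c=[0]
unlink(c): bitmap=.F............ | b=[1]
create(c): bitmap=FF............ | b=[1] c=[0]
unlink(b): bitmap=F............. | c=[0]
unlink(c): bitmap=.............. | 
create(c): bitmap=F............. | c=[0]
unlink(c): bitmap=.............. | 
create(c): bitmap=F............. | c=[0]
append(c, 1): bitmap=FF............ | c=[0, 1]
truncate(c, 1): bitmap=F............. | c=[0]
append(c, 1): bitmap=FF............ | c=[0, 1]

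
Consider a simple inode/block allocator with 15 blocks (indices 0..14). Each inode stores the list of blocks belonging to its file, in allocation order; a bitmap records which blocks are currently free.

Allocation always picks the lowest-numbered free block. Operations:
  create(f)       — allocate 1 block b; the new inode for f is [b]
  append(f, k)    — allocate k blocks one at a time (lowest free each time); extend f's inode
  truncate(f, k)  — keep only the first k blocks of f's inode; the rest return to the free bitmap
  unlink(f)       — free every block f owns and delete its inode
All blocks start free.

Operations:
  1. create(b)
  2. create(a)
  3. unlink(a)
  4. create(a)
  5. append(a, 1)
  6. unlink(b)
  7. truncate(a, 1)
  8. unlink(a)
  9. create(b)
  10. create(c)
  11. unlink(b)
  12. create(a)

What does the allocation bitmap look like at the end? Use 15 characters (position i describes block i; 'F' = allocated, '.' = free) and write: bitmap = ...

  1. create(b)  ⇒  F..............  {b→[0]}
  2. create(a)  ⇒  FF.............  {a→[1]; b→[0]}
  3. unlink(a)  ⇒  F..............  {b→[0]}
  4. create(a)  ⇒  FF.............  {a→[1]; b→[0]}
  5. append(a, 1)  ⇒  FFF............  {a→[1, 2]; b→[0]}
  6. unlink(b)  ⇒  .FF............  {a→[1, 2]}
  7. truncate(a, 1)  ⇒  .F.............  {a→[1]}
  8. unlink(a)  ⇒  ...............  {}
  9. create(b)  ⇒  F..............  {b→[0]}
  10. create(c)  ⇒  FF.............  {b→[0]; c→[1]}
  11. unlink(b)  ⇒  .F.............  {c→[1]}
  12. create(a)  ⇒  FF.............  {a→[0]; c→[1]}

bitmap = FF.............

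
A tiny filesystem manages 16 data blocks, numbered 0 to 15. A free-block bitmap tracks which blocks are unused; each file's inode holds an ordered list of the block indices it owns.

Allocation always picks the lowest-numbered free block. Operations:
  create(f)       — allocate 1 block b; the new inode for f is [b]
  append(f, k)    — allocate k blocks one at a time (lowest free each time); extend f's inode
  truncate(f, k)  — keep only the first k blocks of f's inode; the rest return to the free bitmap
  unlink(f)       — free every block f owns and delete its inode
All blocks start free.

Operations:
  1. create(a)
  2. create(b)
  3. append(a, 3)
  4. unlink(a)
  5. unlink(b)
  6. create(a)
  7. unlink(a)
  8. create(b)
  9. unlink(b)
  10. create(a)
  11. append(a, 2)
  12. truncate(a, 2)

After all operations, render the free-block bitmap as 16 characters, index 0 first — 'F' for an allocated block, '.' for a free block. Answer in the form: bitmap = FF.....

bitmap = FF..............

  1. create(a)  ⇒  F...............  {a→[0]}
  2. create(b)  ⇒  FF..............  {a→[0]; b→[1]}
  3. append(a, 3)  ⇒  FFFFF...........  {a→[0, 2, 3, 4]; b→[1]}
  4. unlink(a)  ⇒  .F..............  {b→[1]}
  5. unlink(b)  ⇒  ................  {}
  6. create(a)  ⇒  F...............  {a→[0]}
  7. unlink(a)  ⇒  ................  {}
  8. create(b)  ⇒  F...............  {b→[0]}
  9. unlink(b)  ⇒  ................  {}
  10. create(a)  ⇒  F...............  {a→[0]}
  11. append(a, 2)  ⇒  FFF.............  {a→[0, 1, 2]}
  12. truncate(a, 2)  ⇒  FF..............  {a→[0, 1]}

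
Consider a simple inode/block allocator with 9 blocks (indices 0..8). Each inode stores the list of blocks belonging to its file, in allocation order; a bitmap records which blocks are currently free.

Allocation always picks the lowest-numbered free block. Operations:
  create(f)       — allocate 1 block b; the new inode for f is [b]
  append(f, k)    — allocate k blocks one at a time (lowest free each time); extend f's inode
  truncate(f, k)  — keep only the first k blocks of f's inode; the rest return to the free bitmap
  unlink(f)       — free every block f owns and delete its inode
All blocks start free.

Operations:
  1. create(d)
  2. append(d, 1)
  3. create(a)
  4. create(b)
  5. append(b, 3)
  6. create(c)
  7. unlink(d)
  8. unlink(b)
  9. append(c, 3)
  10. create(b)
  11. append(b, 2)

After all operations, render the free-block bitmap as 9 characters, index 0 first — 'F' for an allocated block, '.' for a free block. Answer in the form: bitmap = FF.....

  1. create(d)  ⇒  F........  {d→[0]}
  2. append(d, 1)  ⇒  FF.......  {d→[0, 1]}
  3. create(a)  ⇒  FFF......  {a→[2]; d→[0, 1]}
  4. create(b)  ⇒  FFFF.....  {a→[2]; b→[3]; d→[0, 1]}
  5. append(b, 3)  ⇒  FFFFFFF..  {a→[2]; b→[3, 4, 5, 6]; d→[0, 1]}
  6. create(c)  ⇒  FFFFFFFF.  {a→[2]; b→[3, 4, 5, 6]; c→[7]; d→[0, 1]}
  7. unlink(d)  ⇒  ..FFFFFF.  {a→[2]; b→[3, 4, 5, 6]; c→[7]}
  8. unlink(b)  ⇒  ..F....F.  {a→[2]; c→[7]}
  9. append(c, 3)  ⇒  FFFF...F.  {a→[2]; c→[7, 0, 1, 3]}
  10. create(b)  ⇒  FFFFF..F.  {a→[2]; b→[4]; c→[7, 0, 1, 3]}
  11. append(b, 2)  ⇒  FFFFFFFF.  {a→[2]; b→[4, 5, 6]; c→[7, 0, 1, 3]}

bitmap = FFFFFFFF.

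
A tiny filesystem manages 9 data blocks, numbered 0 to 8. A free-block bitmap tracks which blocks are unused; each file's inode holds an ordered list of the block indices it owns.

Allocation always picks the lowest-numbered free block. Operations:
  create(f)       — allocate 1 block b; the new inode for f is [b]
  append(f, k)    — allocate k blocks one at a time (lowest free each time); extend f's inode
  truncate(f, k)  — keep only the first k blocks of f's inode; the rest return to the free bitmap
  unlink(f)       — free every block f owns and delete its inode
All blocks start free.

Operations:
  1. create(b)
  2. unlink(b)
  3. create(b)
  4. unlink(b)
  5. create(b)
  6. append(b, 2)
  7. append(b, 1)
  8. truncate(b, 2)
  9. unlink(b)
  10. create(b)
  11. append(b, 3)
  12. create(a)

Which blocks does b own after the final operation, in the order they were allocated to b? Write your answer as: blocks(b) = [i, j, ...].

blocks(b) = [0, 1, 2, 3]

create(b): bitmap=F........ | b=[0]
unlink(b): bitmap=......... | 
create(b): bitmap=F........ | b=[0]
unlink(b): bitmap=......... | 
create(b): bitmap=F........ | b=[0]
append(b, 2): bitmap=FFF...... | b=[0, 1, 2]
append(b, 1): bitmap=FFFF..... | b=[0, 1, 2, 3]
truncate(b, 2): bitmap=FF....... | b=[0, 1]
unlink(b): bitmap=......... | 
create(b): bitmap=F........ | b=[0]
append(b, 3): bitmap=FFFF..... | b=[0, 1, 2, 3]
create(a): bitmap=FFFFF.... | a=[4] b=[0, 1, 2, 3]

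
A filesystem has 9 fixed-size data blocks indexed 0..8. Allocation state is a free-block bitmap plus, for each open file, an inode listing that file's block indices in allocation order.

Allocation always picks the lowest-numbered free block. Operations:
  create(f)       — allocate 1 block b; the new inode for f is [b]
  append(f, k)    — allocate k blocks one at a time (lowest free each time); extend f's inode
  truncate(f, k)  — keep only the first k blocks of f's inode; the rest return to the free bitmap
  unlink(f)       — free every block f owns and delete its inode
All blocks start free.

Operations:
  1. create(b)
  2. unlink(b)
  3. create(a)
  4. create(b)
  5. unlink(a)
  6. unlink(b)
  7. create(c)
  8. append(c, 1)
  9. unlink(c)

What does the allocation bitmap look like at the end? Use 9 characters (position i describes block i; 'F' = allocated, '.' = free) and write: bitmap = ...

bitmap = .........

after create(b) → b:[0]  free=[F........]
after unlink(b) →   free=[.........]
after create(a) → a:[0]  free=[F........]
after create(b) → a:[0], b:[1]  free=[FF.......]
after unlink(a) → b:[1]  free=[.F.......]
after unlink(b) →   free=[.........]
after create(c) → c:[0]  free=[F........]
after append(c, 1) → c:[0, 1]  free=[FF.......]
after unlink(c) →   free=[.........]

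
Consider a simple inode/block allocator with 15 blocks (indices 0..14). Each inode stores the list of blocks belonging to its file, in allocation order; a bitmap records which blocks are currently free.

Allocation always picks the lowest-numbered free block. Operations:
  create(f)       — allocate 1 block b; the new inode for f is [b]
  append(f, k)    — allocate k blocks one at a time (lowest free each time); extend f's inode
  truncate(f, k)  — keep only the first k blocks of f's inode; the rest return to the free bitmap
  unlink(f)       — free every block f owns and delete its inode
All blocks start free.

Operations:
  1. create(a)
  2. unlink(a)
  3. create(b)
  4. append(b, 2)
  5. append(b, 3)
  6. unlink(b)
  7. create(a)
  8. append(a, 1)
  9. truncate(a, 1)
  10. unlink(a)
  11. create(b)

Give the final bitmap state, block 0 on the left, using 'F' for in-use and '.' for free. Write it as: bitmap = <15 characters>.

bitmap = F..............

[1] create(a) — a=0 (map F..............)
[2] unlink(a) —  (map ...............)
[3] create(b) — b=0 (map F..............)
[4] append(b, 2) — b=0,1,2 (map FFF............)
[5] append(b, 3) — b=0,1,2,3,4,5 (map FFFFFF.........)
[6] unlink(b) —  (map ...............)
[7] create(a) — a=0 (map F..............)
[8] append(a, 1) — a=0,1 (map FF.............)
[9] truncate(a, 1) — a=0 (map F..............)
[10] unlink(a) —  (map ...............)
[11] create(b) — b=0 (map F..............)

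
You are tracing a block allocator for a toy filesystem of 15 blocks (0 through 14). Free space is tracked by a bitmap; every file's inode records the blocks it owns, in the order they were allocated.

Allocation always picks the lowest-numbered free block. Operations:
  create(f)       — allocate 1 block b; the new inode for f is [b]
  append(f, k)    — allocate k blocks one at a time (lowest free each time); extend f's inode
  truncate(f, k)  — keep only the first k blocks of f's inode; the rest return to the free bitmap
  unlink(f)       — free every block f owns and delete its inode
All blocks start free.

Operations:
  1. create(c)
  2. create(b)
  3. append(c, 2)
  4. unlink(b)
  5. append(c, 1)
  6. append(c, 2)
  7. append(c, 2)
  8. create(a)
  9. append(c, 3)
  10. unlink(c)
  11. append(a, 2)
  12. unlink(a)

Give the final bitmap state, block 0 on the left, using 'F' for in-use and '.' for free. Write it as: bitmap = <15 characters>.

  1. create(c)  ⇒  F..............  {c→[0]}
  2. create(b)  ⇒  FF.............  {b→[1]; c→[0]}
  3. append(c, 2)  ⇒  FFFF...........  {b→[1]; c→[0, 2, 3]}
  4. unlink(b)  ⇒  F.FF...........  {c→[0, 2, 3]}
  5. append(c, 1)  ⇒  FFFF...........  {c→[0, 2, 3, 1]}
  6. append(c, 2)  ⇒  FFFFFF.........  {c→[0, 2, 3, 1, 4, 5]}
  7. append(c, 2)  ⇒  FFFFFFFF.......  {c→[0, 2, 3, 1, 4, 5, 6, 7]}
  8. create(a)  ⇒  FFFFFFFFF......  {a→[8]; c→[0, 2, 3, 1, 4, 5, 6, 7]}
  9. append(c, 3)  ⇒  FFFFFFFFFFFF...  {a→[8]; c→[0, 2, 3, 1, 4, 5, 6, 7, 9, 10, 11]}
  10. unlink(c)  ⇒  ........F......  {a→[8]}
  11. append(a, 2)  ⇒  FF......F......  {a→[8, 0, 1]}
  12. unlink(a)  ⇒  ...............  {}

bitmap = ...............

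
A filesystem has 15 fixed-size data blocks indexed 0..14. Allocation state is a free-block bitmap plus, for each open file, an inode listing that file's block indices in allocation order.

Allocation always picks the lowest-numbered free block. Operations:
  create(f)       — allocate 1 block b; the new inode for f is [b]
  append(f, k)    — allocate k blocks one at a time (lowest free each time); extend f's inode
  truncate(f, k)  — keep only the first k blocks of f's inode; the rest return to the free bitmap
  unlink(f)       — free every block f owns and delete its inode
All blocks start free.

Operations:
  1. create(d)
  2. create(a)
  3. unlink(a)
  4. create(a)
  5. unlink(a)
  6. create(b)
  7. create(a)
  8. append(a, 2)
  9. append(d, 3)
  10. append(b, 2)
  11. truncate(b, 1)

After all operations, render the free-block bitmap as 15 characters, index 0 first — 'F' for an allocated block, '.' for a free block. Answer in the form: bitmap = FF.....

bitmap = FFFFFFFF.......

  1. create(d)  ⇒  F..............  {d→[0]}
  2. create(a)  ⇒  FF.............  {a→[1]; d→[0]}
  3. unlink(a)  ⇒  F..............  {d→[0]}
  4. create(a)  ⇒  FF.............  {a→[1]; d→[0]}
  5. unlink(a)  ⇒  F..............  {d→[0]}
  6. create(b)  ⇒  FF.............  {b→[1]; d→[0]}
  7. create(a)  ⇒  FFF............  {a→[2]; b→[1]; d→[0]}
  8. append(a, 2)  ⇒  FFFFF..........  {a→[2, 3, 4]; b→[1]; d→[0]}
  9. append(d, 3)  ⇒  FFFFFFFF.......  {a→[2, 3, 4]; b→[1]; d→[0, 5, 6, 7]}
  10. append(b, 2)  ⇒  FFFFFFFFFF.....  {a→[2, 3, 4]; b→[1, 8, 9]; d→[0, 5, 6, 7]}
  11. truncate(b, 1)  ⇒  FFFFFFFF.......  {a→[2, 3, 4]; b→[1]; d→[0, 5, 6, 7]}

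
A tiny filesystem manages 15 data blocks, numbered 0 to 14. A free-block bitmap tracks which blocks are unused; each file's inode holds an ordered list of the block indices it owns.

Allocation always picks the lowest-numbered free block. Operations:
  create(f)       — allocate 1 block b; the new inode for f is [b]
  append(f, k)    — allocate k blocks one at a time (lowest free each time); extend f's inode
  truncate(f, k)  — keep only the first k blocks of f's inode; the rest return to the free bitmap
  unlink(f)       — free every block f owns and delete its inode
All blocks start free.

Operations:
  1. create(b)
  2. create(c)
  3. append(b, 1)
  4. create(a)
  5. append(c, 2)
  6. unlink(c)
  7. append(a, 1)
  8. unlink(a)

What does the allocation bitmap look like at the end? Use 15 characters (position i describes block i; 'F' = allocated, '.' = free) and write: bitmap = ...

bitmap = F.F............

  1. create(b)  ⇒  F..............  {b→[0]}
  2. create(c)  ⇒  FF.............  {b→[0]; c→[1]}
  3. append(b, 1)  ⇒  FFF............  {b→[0, 2]; c→[1]}
  4. create(a)  ⇒  FFFF...........  {a→[3]; b→[0, 2]; c→[1]}
  5. append(c, 2)  ⇒  FFFFFF.........  {a→[3]; b→[0, 2]; c→[1, 4, 5]}
  6. unlink(c)  ⇒  F.FF...........  {a→[3]; b→[0, 2]}
  7. append(a, 1)  ⇒  FFFF...........  {a→[3, 1]; b→[0, 2]}
  8. unlink(a)  ⇒  F.F............  {b→[0, 2]}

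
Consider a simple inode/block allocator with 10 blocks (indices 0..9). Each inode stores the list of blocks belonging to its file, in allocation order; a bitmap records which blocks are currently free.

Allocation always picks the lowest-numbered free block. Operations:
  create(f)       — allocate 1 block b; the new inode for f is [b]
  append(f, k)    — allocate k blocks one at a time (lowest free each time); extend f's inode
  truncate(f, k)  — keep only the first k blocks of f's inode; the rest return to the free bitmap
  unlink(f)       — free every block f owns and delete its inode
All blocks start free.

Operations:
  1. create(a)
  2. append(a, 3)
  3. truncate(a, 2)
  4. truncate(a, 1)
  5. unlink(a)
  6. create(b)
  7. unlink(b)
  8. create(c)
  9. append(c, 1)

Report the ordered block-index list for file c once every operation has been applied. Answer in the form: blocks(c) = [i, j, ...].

[1] create(a) — a=0 (map F.........)
[2] append(a, 3) — a=0,1,2,3 (map FFFF......)
[3] truncate(a, 2) — a=0,1 (map FF........)
[4] truncate(a, 1) — a=0 (map F.........)
[5] unlink(a) —  (map ..........)
[6] create(b) — b=0 (map F.........)
[7] unlink(b) —  (map ..........)
[8] create(c) — c=0 (map F.........)
[9] append(c, 1) — c=0,1 (map FF........)

blocks(c) = [0, 1]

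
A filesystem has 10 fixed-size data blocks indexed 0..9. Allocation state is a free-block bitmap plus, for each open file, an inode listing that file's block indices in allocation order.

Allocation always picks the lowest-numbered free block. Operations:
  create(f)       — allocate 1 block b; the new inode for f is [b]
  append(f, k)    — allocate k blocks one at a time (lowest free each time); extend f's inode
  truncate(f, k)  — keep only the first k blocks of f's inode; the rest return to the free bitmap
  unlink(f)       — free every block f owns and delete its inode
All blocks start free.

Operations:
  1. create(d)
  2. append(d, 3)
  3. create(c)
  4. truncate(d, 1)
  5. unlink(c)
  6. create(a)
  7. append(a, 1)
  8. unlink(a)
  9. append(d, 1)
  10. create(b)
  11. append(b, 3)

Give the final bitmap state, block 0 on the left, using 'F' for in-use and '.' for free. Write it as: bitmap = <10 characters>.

bitmap = FFFFFF....

[1] create(d) — d=0 (map F.........)
[2] append(d, 3) — d=0,1,2,3 (map FFFF......)
[3] create(c) — c=4 d=0,1,2,3 (map FFFFF.....)
[4] truncate(d, 1) — c=4 d=0 (map F...F.....)
[5] unlink(c) — d=0 (map F.........)
[6] create(a) — a=1 d=0 (map FF........)
[7] append(a, 1) — a=1,2 d=0 (map FFF.......)
[8] unlink(a) — d=0 (map F.........)
[9] append(d, 1) — d=0,1 (map FF........)
[10] create(b) — b=2 d=0,1 (map FFF.......)
[11] append(b, 3) — b=2,3,4,5 d=0,1 (map FFFFFF....)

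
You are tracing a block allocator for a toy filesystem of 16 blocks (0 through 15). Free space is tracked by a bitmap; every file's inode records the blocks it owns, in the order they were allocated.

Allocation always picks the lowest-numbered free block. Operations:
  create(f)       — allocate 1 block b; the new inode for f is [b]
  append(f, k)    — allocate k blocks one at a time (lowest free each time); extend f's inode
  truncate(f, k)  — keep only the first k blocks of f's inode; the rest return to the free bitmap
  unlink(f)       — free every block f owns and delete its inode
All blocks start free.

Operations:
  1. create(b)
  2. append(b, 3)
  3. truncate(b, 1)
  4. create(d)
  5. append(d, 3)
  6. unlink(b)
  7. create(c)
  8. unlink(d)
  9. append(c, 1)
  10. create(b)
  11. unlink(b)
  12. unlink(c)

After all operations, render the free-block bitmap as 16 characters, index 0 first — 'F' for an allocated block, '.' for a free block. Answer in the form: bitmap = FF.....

bitmap = ................

create(b): bitmap=F............... | b=[0]
append(b, 3): bitmap=FFFF............ | b=[0, 1, 2, 3]
truncate(b, 1): bitmap=F............... | b=[0]
create(d): bitmap=FF.............. | b=[0] d=[1]
append(d, 3): bitmap=FFFFF........... | b=[0] d=[1, 2, 3, 4]
unlink(b): bitmap=.FFFF........... | d=[1, 2, 3, 4]
create(c): bitmap=FFFFF........... | c=[0] d=[1, 2, 3, 4]
unlink(d): bitmap=F............... | c=[0]
append(c, 1): bitmap=FF.............. | c=[0, 1]
create(b): bitmap=FFF............. | b=[2] c=[0, 1]
unlink(b): bitmap=FF.............. | c=[0, 1]
unlink(c): bitmap=................ | 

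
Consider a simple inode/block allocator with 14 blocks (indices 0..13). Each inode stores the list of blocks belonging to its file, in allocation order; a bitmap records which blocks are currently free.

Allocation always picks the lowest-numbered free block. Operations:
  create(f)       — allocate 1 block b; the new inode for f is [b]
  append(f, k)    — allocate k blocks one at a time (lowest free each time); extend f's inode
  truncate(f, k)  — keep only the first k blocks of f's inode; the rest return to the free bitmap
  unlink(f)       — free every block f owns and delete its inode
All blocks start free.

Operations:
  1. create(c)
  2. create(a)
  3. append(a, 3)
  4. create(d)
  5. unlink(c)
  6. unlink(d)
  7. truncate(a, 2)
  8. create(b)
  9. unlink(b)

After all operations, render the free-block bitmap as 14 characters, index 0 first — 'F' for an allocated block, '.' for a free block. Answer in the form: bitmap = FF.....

create(c): bitmap=F............. | c=[0]
create(a): bitmap=FF............ | a=[1] c=[0]
append(a, 3): bitmap=FFFFF......... | a=[1, 2, 3, 4] c=[0]
create(d): bitmap=FFFFFF........ | a=[1, 2, 3, 4] c=[0] d=[5]
unlink(c): bitmap=.FFFFF........ | a=[1, 2, 3, 4] d=[5]
unlink(d): bitmap=.FFFF......... | a=[1, 2, 3, 4]
truncate(a, 2): bitmap=.FF........... | a=[1, 2]
create(b): bitmap=FFF........... | a=[1, 2] b=[0]
unlink(b): bitmap=.FF........... | a=[1, 2]

bitmap = .FF...........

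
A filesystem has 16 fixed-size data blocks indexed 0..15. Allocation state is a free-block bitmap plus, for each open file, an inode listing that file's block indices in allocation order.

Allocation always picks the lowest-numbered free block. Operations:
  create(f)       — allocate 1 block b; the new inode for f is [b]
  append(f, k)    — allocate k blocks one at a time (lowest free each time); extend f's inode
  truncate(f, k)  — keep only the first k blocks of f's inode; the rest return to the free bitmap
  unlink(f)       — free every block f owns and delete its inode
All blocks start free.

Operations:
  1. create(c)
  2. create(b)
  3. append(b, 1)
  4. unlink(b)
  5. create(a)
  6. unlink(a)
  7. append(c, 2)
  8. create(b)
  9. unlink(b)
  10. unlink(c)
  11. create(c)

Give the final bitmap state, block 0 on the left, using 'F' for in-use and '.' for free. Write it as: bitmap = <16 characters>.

after create(c) → c:[0]  free=[F...............]
after create(b) → b:[1], c:[0]  free=[FF..............]
after append(b, 1) → b:[1, 2], c:[0]  free=[FFF.............]
after unlink(b) → c:[0]  free=[F...............]
after create(a) → a:[1], c:[0]  free=[FF..............]
after unlink(a) → c:[0]  free=[F...............]
after append(c, 2) → c:[0, 1, 2]  free=[FFF.............]
after create(b) → b:[3], c:[0, 1, 2]  free=[FFFF............]
after unlink(b) → c:[0, 1, 2]  free=[FFF.............]
after unlink(c) →   free=[................]
after create(c) → c:[0]  free=[F...............]

bitmap = F...............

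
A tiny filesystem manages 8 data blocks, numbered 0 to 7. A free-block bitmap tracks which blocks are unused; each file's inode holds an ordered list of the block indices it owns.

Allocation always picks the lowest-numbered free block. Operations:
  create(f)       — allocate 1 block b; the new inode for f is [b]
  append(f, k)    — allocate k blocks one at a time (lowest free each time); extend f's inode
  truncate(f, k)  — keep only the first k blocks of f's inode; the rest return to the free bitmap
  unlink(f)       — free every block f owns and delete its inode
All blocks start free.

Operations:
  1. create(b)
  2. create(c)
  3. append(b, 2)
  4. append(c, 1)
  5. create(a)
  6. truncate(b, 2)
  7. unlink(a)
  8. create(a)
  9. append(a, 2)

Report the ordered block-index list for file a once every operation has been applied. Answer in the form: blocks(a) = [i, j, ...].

blocks(a) = [3, 5, 6]

[1] create(b) — b=0 (map F.......)
[2] create(c) — b=0 c=1 (map FF......)
[3] append(b, 2) — b=0,2,3 c=1 (map FFFF....)
[4] append(c, 1) — b=0,2,3 c=1,4 (map FFFFF...)
[5] create(a) — a=5 b=0,2,3 c=1,4 (map FFFFFF..)
[6] truncate(b, 2) — a=5 b=0,2 c=1,4 (map FFF.FF..)
[7] unlink(a) — b=0,2 c=1,4 (map FFF.F...)
[8] create(a) — a=3 b=0,2 c=1,4 (map FFFFF...)
[9] append(a, 2) — a=3,5,6 b=0,2 c=1,4 (map FFFFFFF.)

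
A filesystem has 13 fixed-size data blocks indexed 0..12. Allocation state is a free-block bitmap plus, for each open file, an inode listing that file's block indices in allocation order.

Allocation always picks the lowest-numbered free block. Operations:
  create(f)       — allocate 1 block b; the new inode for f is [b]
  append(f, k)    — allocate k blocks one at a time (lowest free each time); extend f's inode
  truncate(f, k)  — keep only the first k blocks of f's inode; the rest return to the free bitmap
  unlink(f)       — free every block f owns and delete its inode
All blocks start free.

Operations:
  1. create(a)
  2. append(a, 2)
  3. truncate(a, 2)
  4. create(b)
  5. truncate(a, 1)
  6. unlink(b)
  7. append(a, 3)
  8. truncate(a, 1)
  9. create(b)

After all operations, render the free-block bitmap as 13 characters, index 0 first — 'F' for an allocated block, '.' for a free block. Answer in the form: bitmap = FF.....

bitmap = FF...........

[1] create(a) — a=0 (map F............)
[2] append(a, 2) — a=0,1,2 (map FFF..........)
[3] truncate(a, 2) — a=0,1 (map FF...........)
[4] create(b) — a=0,1 b=2 (map FFF..........)
[5] truncate(a, 1) — a=0 b=2 (map F.F..........)
[6] unlink(b) — a=0 (map F............)
[7] append(a, 3) — a=0,1,2,3 (map FFFF.........)
[8] truncate(a, 1) — a=0 (map F............)
[9] create(b) — a=0 b=1 (map FF...........)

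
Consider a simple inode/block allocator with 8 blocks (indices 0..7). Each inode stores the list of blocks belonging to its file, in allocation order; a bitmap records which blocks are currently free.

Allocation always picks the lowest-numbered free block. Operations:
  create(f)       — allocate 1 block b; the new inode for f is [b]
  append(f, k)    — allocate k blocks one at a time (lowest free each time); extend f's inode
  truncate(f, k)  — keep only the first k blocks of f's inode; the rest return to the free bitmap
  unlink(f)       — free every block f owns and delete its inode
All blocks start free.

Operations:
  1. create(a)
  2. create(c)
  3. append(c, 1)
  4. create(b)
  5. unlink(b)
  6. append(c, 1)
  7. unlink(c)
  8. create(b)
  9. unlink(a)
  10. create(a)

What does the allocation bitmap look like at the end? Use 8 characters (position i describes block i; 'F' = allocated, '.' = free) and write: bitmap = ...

bitmap = FF......

after create(a) → a:[0]  free=[F.......]
after create(c) → a:[0], c:[1]  free=[FF......]
after append(c, 1) → a:[0], c:[1, 2]  free=[FFF.....]
after create(b) → a:[0], b:[3], c:[1, 2]  free=[FFFF....]
after unlink(b) → a:[0], c:[1, 2]  free=[FFF.....]
after append(c, 1) → a:[0], c:[1, 2, 3]  free=[FFFF....]
after unlink(c) → a:[0]  free=[F.......]
after create(b) → a:[0], b:[1]  free=[FF......]
after unlink(a) → b:[1]  free=[.F......]
after create(a) → a:[0], b:[1]  free=[FF......]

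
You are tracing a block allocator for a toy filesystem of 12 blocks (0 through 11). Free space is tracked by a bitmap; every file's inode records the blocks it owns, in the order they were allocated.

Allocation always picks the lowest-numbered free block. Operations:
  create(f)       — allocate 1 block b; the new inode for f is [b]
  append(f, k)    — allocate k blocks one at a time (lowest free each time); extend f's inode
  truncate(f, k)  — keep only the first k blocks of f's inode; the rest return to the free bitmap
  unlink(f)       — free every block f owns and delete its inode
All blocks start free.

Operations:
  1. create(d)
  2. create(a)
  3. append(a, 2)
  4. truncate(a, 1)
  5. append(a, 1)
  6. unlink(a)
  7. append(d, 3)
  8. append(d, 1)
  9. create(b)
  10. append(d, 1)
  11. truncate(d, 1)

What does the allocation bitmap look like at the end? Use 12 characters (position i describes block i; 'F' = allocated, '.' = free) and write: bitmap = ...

bitmap = F....F......

[1] create(d) — d=0 (map F...........)
[2] create(a) — a=1 d=0 (map FF..........)
[3] append(a, 2) — a=1,2,3 d=0 (map FFFF........)
[4] truncate(a, 1) — a=1 d=0 (map FF..........)
[5] append(a, 1) — a=1,2 d=0 (map FFF.........)
[6] unlink(a) — d=0 (map F...........)
[7] append(d, 3) — d=0,1,2,3 (map FFFF........)
[8] append(d, 1) — d=0,1,2,3,4 (map FFFFF.......)
[9] create(b) — b=5 d=0,1,2,3,4 (map FFFFFF......)
[10] append(d, 1) — b=5 d=0,1,2,3,4,6 (map FFFFFFF.....)
[11] truncate(d, 1) — b=5 d=0 (map F....F......)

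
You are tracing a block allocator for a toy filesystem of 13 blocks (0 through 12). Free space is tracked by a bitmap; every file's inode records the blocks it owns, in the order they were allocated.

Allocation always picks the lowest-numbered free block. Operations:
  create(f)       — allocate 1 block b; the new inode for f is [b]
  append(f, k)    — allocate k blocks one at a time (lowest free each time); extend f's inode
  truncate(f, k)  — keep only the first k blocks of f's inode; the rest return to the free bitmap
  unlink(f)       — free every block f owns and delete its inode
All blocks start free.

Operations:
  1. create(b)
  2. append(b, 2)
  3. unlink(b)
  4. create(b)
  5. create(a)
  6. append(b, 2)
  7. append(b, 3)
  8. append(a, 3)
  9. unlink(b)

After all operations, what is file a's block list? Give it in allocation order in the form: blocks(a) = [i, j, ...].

[1] create(b) — b=0 (map F............)
[2] append(b, 2) — b=0,1,2 (map FFF..........)
[3] unlink(b) —  (map .............)
[4] create(b) — b=0 (map F............)
[5] create(a) — a=1 b=0 (map FF...........)
[6] append(b, 2) — a=1 b=0,2,3 (map FFFF.........)
[7] append(b, 3) — a=1 b=0,2,3,4,5,6 (map FFFFFFF......)
[8] append(a, 3) — a=1,7,8,9 b=0,2,3,4,5,6 (map FFFFFFFFFF...)
[9] unlink(b) — a=1,7,8,9 (map .F.....FFF...)

blocks(a) = [1, 7, 8, 9]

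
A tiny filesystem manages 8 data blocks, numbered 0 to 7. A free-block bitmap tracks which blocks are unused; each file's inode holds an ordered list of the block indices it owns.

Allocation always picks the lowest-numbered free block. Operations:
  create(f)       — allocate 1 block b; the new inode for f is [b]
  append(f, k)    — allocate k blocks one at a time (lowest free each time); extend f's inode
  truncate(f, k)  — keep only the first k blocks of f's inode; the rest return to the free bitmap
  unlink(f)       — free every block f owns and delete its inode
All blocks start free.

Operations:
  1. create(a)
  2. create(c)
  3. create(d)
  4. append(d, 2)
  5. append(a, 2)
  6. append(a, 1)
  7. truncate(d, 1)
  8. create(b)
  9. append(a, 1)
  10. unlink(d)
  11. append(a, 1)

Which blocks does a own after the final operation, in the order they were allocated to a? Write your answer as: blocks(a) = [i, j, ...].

blocks(a) = [0, 5, 6, 7, 4, 2]

  1. create(a)  ⇒  F.......  {a→[0]}
  2. create(c)  ⇒  FF......  {a→[0]; c→[1]}
  3. create(d)  ⇒  FFF.....  {a→[0]; c→[1]; d→[2]}
  4. append(d, 2)  ⇒  FFFFF...  {a→[0]; c→[1]; d→[2, 3, 4]}
  5. append(a, 2)  ⇒  FFFFFFF.  {a→[0, 5, 6]; c→[1]; d→[2, 3, 4]}
  6. append(a, 1)  ⇒  FFFFFFFF  {a→[0, 5, 6, 7]; c→[1]; d→[2, 3, 4]}
  7. truncate(d, 1)  ⇒  FFF..FFF  {a→[0, 5, 6, 7]; c→[1]; d→[2]}
  8. create(b)  ⇒  FFFF.FFF  {a→[0, 5, 6, 7]; b→[3]; c→[1]; d→[2]}
  9. append(a, 1)  ⇒  FFFFFFFF  {a→[0, 5, 6, 7, 4]; b→[3]; c→[1]; d→[2]}
  10. unlink(d)  ⇒  FF.FFFFF  {a→[0, 5, 6, 7, 4]; b→[3]; c→[1]}
  11. append(a, 1)  ⇒  FFFFFFFF  {a→[0, 5, 6, 7, 4, 2]; b→[3]; c→[1]}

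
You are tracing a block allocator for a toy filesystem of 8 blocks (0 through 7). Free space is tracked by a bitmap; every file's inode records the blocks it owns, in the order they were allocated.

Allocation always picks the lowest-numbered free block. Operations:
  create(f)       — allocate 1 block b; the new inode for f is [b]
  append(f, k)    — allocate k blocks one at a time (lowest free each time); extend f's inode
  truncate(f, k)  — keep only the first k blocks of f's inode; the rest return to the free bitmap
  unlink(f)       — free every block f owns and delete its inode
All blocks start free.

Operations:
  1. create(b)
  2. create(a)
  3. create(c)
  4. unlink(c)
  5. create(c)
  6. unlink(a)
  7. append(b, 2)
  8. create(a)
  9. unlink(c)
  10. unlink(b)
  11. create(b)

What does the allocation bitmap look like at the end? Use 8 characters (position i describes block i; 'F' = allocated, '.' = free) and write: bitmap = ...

after create(b) → b:[0]  free=[F.......]
after create(a) → a:[1], b:[0]  free=[FF......]
after create(c) → a:[1], b:[0], c:[2]  free=[FFF.....]
after unlink(c) → a:[1], b:[0]  free=[FF......]
after create(c) → a:[1], b:[0], c:[2]  free=[FFF.....]
after unlink(a) → b:[0], c:[2]  free=[F.F.....]
after append(b, 2) → b:[0, 1, 3], c:[2]  free=[FFFF....]
after create(a) → a:[4], b:[0, 1, 3], c:[2]  free=[FFFFF...]
after unlink(c) → a:[4], b:[0, 1, 3]  free=[FF.FF...]
after unlink(b) → a:[4]  free=[....F...]
after create(b) → a:[4], b:[0]  free=[F...F...]

bitmap = F...F...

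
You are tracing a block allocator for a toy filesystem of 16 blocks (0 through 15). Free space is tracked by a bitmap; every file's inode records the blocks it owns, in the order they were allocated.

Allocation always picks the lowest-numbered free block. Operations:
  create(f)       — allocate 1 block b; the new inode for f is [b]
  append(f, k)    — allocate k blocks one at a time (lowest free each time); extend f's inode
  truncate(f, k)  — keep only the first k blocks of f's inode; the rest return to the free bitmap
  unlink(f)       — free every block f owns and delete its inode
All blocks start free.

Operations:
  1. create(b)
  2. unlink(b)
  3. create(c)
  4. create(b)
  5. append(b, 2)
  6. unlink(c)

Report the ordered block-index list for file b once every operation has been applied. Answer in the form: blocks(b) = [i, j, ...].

  1. create(b)  ⇒  F...............  {b→[0]}
  2. unlink(b)  ⇒  ................  {}
  3. create(c)  ⇒  F...............  {c→[0]}
  4. create(b)  ⇒  FF..............  {b→[1]; c→[0]}
  5. append(b, 2)  ⇒  FFFF............  {b→[1, 2, 3]; c→[0]}
  6. unlink(c)  ⇒  .FFF............  {b→[1, 2, 3]}

blocks(b) = [1, 2, 3]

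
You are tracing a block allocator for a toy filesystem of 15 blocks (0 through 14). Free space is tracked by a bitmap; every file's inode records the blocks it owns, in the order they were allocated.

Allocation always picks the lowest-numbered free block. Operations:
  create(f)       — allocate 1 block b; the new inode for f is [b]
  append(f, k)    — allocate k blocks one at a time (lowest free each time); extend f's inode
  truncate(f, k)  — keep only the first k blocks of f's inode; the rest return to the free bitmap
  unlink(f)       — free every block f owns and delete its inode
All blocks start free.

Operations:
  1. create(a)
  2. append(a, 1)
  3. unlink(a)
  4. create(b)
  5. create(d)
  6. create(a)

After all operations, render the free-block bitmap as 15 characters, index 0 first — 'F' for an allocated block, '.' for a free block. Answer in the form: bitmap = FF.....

bitmap = FFF............

  1. create(a)  ⇒  F..............  {a→[0]}
  2. append(a, 1)  ⇒  FF.............  {a→[0, 1]}
  3. unlink(a)  ⇒  ...............  {}
  4. create(b)  ⇒  F..............  {b→[0]}
  5. create(d)  ⇒  FF.............  {b→[0]; d→[1]}
  6. create(a)  ⇒  FFF............  {a→[2]; b→[0]; d→[1]}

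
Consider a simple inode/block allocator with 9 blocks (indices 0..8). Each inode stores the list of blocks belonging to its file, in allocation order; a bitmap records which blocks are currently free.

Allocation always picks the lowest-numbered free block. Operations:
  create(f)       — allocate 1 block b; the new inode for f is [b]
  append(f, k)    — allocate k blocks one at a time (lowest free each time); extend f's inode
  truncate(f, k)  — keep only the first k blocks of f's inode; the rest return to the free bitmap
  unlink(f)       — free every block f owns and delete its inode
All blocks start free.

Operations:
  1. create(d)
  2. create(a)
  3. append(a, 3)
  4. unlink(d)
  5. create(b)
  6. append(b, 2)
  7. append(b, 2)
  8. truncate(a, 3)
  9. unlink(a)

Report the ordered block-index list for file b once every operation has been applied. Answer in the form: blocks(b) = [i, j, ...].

blocks(b) = [0, 5, 6, 7, 8]

after create(d) → d:[0]  free=[F........]
after create(a) → a:[1], d:[0]  free=[FF.......]
after append(a, 3) → a:[1, 2, 3, 4], d:[0]  free=[FFFFF....]
after unlink(d) → a:[1, 2, 3, 4]  free=[.FFFF....]
after create(b) → a:[1, 2, 3, 4], b:[0]  free=[FFFFF....]
after append(b, 2) → a:[1, 2, 3, 4], b:[0, 5, 6]  free=[FFFFFFF..]
after append(b, 2) → a:[1, 2, 3, 4], b:[0, 5, 6, 7, 8]  free=[FFFFFFFFF]
after truncate(a, 3) → a:[1, 2, 3], b:[0, 5, 6, 7, 8]  free=[FFFF.FFFF]
after unlink(a) → b:[0, 5, 6, 7, 8]  free=[F....FFFF]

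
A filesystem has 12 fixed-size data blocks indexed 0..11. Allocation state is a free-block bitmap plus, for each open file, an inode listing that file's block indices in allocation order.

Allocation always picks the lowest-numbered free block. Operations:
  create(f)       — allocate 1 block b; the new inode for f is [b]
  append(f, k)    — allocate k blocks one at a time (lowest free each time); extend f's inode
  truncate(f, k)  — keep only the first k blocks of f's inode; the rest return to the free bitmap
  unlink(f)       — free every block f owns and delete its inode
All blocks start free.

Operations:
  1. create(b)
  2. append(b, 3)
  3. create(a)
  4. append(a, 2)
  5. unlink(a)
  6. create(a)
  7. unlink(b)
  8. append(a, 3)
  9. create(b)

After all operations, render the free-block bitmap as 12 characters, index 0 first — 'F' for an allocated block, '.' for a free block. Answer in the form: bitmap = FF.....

bitmap = FFFFF.......

  1. create(b)  ⇒  F...........  {b→[0]}
  2. append(b, 3)  ⇒  FFFF........  {b→[0, 1, 2, 3]}
  3. create(a)  ⇒  FFFFF.......  {a→[4]; b→[0, 1, 2, 3]}
  4. append(a, 2)  ⇒  FFFFFFF.....  {a→[4, 5, 6]; b→[0, 1, 2, 3]}
  5. unlink(a)  ⇒  FFFF........  {b→[0, 1, 2, 3]}
  6. create(a)  ⇒  FFFFF.......  {a→[4]; b→[0, 1, 2, 3]}
  7. unlink(b)  ⇒  ....F.......  {a→[4]}
  8. append(a, 3)  ⇒  FFF.F.......  {a→[4, 0, 1, 2]}
  9. create(b)  ⇒  FFFFF.......  {a→[4, 0, 1, 2]; b→[3]}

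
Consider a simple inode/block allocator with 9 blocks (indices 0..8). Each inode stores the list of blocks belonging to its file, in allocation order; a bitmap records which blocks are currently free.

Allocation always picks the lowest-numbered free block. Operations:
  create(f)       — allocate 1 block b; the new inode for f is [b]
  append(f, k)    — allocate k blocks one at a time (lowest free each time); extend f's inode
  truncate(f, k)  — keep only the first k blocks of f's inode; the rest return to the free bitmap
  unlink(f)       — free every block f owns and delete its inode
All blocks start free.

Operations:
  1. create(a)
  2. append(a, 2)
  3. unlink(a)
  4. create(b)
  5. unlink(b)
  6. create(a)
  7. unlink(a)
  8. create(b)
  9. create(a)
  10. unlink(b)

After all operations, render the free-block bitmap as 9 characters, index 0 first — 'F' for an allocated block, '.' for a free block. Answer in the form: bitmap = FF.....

[1] create(a) — a=0 (map F........)
[2] append(a, 2) — a=0,1,2 (map FFF......)
[3] unlink(a) —  (map .........)
[4] create(b) — b=0 (map F........)
[5] unlink(b) —  (map .........)
[6] create(a) — a=0 (map F........)
[7] unlink(a) —  (map .........)
[8] create(b) — b=0 (map F........)
[9] create(a) — a=1 b=0 (map FF.......)
[10] unlink(b) — a=1 (map .F.......)

bitmap = .F.......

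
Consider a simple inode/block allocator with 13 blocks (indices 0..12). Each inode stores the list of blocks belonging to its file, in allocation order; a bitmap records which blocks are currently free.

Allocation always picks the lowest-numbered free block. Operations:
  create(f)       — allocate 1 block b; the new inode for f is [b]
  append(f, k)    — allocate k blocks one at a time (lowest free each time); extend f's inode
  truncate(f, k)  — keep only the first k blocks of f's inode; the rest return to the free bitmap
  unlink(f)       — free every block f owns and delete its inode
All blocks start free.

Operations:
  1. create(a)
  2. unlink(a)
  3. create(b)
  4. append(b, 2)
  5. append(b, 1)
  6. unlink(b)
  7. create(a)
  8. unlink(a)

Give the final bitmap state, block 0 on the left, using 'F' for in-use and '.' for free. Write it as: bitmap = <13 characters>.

bitmap = .............

[1] create(a) — a=0 (map F............)
[2] unlink(a) —  (map .............)
[3] create(b) — b=0 (map F............)
[4] append(b, 2) — b=0,1,2 (map FFF..........)
[5] append(b, 1) — b=0,1,2,3 (map FFFF.........)
[6] unlink(b) —  (map .............)
[7] create(a) — a=0 (map F............)
[8] unlink(a) —  (map .............)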